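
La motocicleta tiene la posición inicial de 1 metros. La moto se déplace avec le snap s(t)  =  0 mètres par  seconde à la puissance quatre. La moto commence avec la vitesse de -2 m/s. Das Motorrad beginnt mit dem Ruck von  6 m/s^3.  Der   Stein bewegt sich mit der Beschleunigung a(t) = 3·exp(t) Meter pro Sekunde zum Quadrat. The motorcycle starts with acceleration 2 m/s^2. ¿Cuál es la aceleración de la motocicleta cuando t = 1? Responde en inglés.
To solve this, we need to take 2 integrals of our snap equation s(t) = 0. Taking ∫s(t)dt and applying j(0) = 6, we find j(t) = 6. The integral of jerk is acceleration. Using a(0) = 2, we get a(t) = 6·t + 2. Using a(t) = 6·t + 2 and substituting t = 1, we find a = 8.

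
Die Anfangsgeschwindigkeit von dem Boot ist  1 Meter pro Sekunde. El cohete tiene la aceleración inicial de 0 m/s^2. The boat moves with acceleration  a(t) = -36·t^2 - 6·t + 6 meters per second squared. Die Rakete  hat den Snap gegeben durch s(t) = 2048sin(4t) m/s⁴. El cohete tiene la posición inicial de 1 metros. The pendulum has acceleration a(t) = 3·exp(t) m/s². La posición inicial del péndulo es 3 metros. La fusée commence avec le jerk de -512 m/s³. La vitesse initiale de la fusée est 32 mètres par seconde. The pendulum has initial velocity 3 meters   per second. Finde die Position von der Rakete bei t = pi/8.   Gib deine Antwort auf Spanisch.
Debemos encontrar la integral de nuestra ecuación del snap s(t) = 2048·sin(4·t) 4 veces. La integral del snap, con j(0) = -512, da la sacudida: j(t) = -512·cos(4·t). La antiderivada de la sacudida, con a(0) = 0, da la aceleración: a(t) = -128·sin(4·t). Integrando la aceleración y usando la condición inicial v(0) = 32, obtenemos v(t) = 32·cos(4·t). La integral de la velocidad, con x(0) = 1, da la posición: x(t) = 8·sin(4·t) + 1. De la ecuación de la posición x(t) = 8·sin(4·t) + 1, sustituimos t = pi/8 para obtener x = 9.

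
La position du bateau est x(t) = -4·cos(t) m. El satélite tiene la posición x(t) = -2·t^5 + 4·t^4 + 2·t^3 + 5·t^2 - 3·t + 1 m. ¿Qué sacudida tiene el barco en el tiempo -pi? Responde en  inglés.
Starting from position x(t) = -4·cos(t), we take 3 derivatives. Differentiating position, we get velocity: v(t) = 4·sin(t). The derivative of velocity gives acceleration: a(t) = 4·cos(t). Differentiating acceleration, we get jerk: j(t) = -4·sin(t). From the given jerk equation j(t) = -4·sin(t), we substitute t = -pi to get j = 0.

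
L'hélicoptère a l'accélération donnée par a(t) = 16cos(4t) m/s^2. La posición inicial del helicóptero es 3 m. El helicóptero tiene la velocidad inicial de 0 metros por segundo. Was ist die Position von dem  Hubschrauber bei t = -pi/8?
Um dies zu lösen, müssen wir 2 Stammfunktionen unserer Gleichung für die Beschleunigung a(t) = 16·cos(4·t) finden. Die Stammfunktion von der Beschleunigung, mit v(0) = 0, ergibt die Geschwindigkeit: v(t) = 4·sin(4·t). Die Stammfunktion von der Geschwindigkeit ist die Position. Mit x(0) = 3 erhalten wir x(t) = 4 - cos(4·t). Aus der Gleichung für die Position x(t) = 4 - cos(4·t), setzen wir t = -pi/8 ein und erhalten x = 4.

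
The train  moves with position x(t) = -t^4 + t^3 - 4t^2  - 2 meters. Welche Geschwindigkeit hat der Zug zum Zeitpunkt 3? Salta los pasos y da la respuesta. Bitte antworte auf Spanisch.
La velocidad en t = 3 es v = -105.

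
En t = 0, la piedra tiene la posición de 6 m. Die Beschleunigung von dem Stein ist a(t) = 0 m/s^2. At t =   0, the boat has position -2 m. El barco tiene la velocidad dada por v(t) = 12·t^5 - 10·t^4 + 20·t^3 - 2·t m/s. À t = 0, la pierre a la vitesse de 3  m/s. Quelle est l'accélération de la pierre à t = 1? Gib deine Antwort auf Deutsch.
Aus der Gleichung für die Beschleunigung a(t) = 0, setzen wir t = 1 ein und erhalten a = 0.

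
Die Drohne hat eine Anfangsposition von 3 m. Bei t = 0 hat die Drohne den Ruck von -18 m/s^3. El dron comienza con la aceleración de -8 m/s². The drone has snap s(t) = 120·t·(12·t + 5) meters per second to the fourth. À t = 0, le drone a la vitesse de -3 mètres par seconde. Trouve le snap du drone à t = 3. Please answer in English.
We have snap s(t) = 120·t·(12·t + 5). Substituting t = 3: s(3) = 14760.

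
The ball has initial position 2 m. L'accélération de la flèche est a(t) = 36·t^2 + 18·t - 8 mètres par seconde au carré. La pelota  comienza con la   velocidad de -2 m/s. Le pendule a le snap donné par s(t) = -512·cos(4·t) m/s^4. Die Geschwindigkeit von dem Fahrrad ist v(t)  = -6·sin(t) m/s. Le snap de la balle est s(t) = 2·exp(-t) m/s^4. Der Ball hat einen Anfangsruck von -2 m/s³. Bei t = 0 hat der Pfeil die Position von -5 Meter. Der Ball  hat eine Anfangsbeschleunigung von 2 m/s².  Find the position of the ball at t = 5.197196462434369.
We must find the antiderivative of our snap equation s(t) = 2·exp(-t) 4 times. Finding the integral of s(t) and using j(0) = -2: j(t) = -2·exp(-t). Integrating jerk and using the initial condition a(0) = 2, we get a(t) = 2·exp(-t). Taking ∫a(t)dt and applying v(0) = -2, we find v(t) = -2·exp(-t). Integrating velocity and using the initial condition x(0) = 2, we get x(t) = 2·exp(-t). Using x(t) = 2·exp(-t) and substituting t = 5.197196462434369, we find x = 0.0110641040324626.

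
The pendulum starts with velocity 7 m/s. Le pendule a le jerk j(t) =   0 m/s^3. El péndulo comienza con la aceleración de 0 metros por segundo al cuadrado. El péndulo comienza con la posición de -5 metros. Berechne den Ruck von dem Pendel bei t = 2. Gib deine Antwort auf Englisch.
From the given jerk equation j(t) = 0, we substitute t = 2 to get j = 0.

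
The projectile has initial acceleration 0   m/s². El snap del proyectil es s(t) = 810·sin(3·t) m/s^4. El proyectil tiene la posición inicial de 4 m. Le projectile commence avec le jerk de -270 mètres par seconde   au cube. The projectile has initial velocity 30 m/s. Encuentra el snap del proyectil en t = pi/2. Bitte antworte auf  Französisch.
Nous avons le snap s(t) = 810·sin(3·t). En substituant t = pi/2: s(pi/2) = -810.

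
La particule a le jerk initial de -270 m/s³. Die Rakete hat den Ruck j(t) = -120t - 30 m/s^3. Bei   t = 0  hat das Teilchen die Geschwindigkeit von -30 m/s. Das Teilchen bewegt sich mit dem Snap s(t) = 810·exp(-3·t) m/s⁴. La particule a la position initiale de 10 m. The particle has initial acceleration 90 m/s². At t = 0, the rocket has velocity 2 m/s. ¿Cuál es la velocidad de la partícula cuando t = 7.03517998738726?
Partiendo del snap s(t) = 810·exp(-3·t), tomamos 3 integrales. La integral del snap, con j(0) = -270, da la sacudida: j(t) = -270·exp(-3·t). Integrando la sacudida y usando la condición inicial a(0) = 90, obtenemos a(t) = 90·exp(-3·t). Integrando la aceleración y usando la condición inicial v(0) = -30, obtenemos v(t) = -30·exp(-3·t). De la ecuación de la velocidad v(t) = -30·exp(-3·t), sustituimos t = 7.03517998738726 para obtener v = -2.04692396922755E-8.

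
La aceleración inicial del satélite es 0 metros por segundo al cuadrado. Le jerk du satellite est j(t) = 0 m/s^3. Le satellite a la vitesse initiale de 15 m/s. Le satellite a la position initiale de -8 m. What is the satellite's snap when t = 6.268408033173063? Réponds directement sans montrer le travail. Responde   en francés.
s(6.268408033173063) = 0.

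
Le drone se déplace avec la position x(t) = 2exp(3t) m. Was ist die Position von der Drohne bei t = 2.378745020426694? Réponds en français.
En utilisant x(t) = 2·exp(3·t) et en substituant t = 2.378745020426694, nous trouvons x = 2513.37623505824.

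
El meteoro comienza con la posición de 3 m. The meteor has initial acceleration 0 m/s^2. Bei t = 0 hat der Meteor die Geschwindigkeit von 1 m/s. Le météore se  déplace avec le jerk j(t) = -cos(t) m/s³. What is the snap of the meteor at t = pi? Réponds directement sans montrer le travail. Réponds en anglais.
At t = pi, s = 0.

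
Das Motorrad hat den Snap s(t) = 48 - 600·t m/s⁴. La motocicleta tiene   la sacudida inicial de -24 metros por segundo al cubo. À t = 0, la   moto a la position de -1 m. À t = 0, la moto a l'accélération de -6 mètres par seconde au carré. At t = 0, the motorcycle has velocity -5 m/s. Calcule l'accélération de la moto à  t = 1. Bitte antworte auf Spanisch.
Para resolver esto, necesitamos tomar 2 antiderivadas de nuestra ecuación del snap s(t) = 48 - 600·t. La antiderivada del snap, con j(0) = -24, da la sacudida: j(t) = -300·t^2 + 48·t - 24. Integrando la sacudida y usando la condición inicial a(0) = -6, obtenemos a(t) = -100·t^3 + 24·t^2 - 24·t - 6. De la ecuación de la aceleración a(t) = -100·t^3 + 24·t^2 - 24·t - 6, sustituimos t = 1 para obtener a = -106.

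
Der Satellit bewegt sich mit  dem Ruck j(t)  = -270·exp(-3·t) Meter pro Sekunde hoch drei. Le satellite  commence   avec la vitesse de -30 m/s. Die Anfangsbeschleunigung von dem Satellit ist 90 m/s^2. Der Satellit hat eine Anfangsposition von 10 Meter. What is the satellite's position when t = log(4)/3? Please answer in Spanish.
Debemos encontrar la antiderivada de nuestra ecuación de la sacudida j(t) = -270·exp(-3·t) 3 veces. Integrando la sacudida y usando la condición inicial a(0) = 90, obtenemos a(t) = 90·exp(-3·t). Tomando ∫a(t)dt y aplicando v(0) = -30, encontramos v(t) = -30·exp(-3·t). La integral de la velocidad, con x(0) = 10, da la posición: x(t) = 10·exp(-3·t). Tenemos la posición x(t) = 10·exp(-3·t). Sustituyendo t = log(4)/3: x(log(4)/3) = 5/2.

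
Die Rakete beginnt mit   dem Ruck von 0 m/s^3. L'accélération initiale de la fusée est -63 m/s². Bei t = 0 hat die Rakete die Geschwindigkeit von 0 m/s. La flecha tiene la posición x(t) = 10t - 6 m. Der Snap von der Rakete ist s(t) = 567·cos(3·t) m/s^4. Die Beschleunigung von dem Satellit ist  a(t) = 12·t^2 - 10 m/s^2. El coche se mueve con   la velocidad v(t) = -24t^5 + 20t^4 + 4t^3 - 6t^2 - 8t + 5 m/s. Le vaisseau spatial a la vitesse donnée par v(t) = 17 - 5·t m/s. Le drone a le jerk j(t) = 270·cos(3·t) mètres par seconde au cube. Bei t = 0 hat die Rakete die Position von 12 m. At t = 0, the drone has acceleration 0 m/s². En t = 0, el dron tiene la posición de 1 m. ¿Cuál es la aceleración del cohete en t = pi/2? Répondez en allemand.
Wir müssen das Integral unserer Gleichung für den Snap s(t) = 567·cos(3·t) 2-mal finden. Die Stammfunktion von dem Snap ist der Ruck. Mit j(0) = 0 erhalten wir j(t) = 189·sin(3·t). Das Integral von dem Ruck, mit a(0) = -63, ergibt die Beschleunigung: a(t) = -63·cos(3·t). Wir haben die Beschleunigung a(t) = -63·cos(3·t). Durch Einsetzen von t = pi/2: a(pi/2) = 0.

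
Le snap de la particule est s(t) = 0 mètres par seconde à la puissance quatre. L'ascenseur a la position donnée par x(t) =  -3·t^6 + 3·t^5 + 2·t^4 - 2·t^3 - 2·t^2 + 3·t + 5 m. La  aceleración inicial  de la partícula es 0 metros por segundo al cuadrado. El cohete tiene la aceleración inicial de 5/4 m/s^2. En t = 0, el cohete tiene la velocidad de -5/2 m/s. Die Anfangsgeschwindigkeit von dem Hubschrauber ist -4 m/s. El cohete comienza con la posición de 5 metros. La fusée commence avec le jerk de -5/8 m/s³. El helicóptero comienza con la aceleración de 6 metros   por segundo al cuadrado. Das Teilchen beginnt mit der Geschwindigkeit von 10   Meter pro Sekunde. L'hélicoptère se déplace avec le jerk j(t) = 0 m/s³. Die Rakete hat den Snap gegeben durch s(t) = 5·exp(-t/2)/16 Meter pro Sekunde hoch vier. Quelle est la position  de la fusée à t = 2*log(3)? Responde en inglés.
Starting from snap s(t) = 5·exp(-t/2)/16, we take 4 antiderivatives. The antiderivative of snap is jerk. Using j(0) = -5/8, we get j(t) = -5·exp(-t/2)/8. Finding the antiderivative of j(t) and using a(0) = 5/4: a(t) = 5·exp(-t/2)/4. The antiderivative of acceleration, with v(0) = -5/2, gives velocity: v(t) = -5·exp(-t/2)/2. The integral of velocity, with x(0) = 5, gives position: x(t) = 5·exp(-t/2). We have position x(t) = 5·exp(-t/2). Substituting t = 2*log(3): x(2*log(3)) = 5/3.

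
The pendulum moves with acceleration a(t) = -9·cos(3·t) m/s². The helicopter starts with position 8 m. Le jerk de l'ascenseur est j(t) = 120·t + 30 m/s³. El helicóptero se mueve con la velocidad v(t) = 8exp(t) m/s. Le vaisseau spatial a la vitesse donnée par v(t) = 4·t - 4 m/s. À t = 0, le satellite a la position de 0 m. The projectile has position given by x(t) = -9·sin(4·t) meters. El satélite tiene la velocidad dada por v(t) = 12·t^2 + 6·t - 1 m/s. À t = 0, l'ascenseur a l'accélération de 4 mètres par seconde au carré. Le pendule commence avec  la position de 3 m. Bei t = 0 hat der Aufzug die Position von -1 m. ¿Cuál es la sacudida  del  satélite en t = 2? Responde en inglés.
Starting from velocity v(t) = 12·t^2 + 6·t - 1, we take 2 derivatives. The derivative of velocity gives acceleration: a(t) = 24·t + 6. Taking d/dt of a(t), we find j(t) = 24. From the given jerk equation j(t) = 24, we substitute t = 2 to get j = 24.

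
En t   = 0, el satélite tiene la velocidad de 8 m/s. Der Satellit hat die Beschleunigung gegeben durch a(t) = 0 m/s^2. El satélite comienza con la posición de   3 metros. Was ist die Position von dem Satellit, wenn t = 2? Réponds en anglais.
To find the answer, we compute 2 integrals of a(t) = 0. Taking ∫a(t)dt and applying v(0) = 8, we find v(t) = 8. Integrating velocity and using the initial condition x(0) = 3, we get x(t) = 8·t + 3. Using x(t) = 8·t + 3 and substituting t = 2, we find x = 19.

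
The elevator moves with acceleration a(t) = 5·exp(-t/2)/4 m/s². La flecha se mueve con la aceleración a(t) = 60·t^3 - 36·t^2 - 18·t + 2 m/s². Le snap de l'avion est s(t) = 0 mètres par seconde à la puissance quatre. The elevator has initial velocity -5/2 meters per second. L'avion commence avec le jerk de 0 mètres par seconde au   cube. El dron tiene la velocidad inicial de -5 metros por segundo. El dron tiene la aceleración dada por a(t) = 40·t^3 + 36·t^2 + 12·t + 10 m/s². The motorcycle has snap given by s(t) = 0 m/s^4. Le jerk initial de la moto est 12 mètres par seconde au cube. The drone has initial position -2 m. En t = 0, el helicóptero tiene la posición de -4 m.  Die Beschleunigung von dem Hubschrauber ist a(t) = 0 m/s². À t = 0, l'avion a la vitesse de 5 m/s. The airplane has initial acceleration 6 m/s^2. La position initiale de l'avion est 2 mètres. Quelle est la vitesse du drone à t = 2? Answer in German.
Wir müssen unsere Gleichung für die Beschleunigung a(t) = 40·t^3 + 36·t^2 + 12·t + 10 1-mal integrieren. Das Integral von der Beschleunigung ist die Geschwindigkeit. Mit v(0) = -5 erhalten wir v(t) = 10·t^4 + 12·t^3 + 6·t^2 + 10·t - 5. Wir haben die Geschwindigkeit v(t) = 10·t^4 + 12·t^3 + 6·t^2 + 10·t - 5. Durch Einsetzen von t = 2: v(2) = 295.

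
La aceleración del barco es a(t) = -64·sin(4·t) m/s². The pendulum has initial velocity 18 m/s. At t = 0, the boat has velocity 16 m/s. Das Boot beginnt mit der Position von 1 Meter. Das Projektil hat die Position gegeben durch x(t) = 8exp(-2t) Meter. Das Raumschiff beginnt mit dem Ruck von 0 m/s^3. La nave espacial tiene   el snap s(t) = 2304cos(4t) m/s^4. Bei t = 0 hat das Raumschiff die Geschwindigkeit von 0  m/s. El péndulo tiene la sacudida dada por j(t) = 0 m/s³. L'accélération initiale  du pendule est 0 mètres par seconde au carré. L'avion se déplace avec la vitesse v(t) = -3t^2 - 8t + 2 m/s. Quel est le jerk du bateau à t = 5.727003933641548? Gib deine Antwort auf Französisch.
En partant de l'accélération a(t) = -64·sin(4·t), nous prenons 1 dérivée. En prenant d/dt de a(t), nous trouvons j(t) = -256·cos(4·t). Nous avons le jerk j(t) = -256·cos(4·t). En substituant t = 5.727003933641548: j(5.727003933641548) = 155.727276192496.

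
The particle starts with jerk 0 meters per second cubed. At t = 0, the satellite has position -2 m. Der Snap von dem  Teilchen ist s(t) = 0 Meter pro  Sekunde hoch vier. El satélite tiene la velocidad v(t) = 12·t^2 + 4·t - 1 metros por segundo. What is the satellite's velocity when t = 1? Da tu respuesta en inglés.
We have velocity v(t) = 12·t^2 + 4·t - 1. Substituting t = 1: v(1) = 15.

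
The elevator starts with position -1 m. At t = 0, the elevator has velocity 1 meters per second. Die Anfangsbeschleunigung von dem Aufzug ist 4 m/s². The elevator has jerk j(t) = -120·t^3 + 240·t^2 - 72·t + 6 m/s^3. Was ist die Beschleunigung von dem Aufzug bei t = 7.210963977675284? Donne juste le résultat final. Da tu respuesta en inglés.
The acceleration at t = 7.210963977675284 is a = -52941.9697790711.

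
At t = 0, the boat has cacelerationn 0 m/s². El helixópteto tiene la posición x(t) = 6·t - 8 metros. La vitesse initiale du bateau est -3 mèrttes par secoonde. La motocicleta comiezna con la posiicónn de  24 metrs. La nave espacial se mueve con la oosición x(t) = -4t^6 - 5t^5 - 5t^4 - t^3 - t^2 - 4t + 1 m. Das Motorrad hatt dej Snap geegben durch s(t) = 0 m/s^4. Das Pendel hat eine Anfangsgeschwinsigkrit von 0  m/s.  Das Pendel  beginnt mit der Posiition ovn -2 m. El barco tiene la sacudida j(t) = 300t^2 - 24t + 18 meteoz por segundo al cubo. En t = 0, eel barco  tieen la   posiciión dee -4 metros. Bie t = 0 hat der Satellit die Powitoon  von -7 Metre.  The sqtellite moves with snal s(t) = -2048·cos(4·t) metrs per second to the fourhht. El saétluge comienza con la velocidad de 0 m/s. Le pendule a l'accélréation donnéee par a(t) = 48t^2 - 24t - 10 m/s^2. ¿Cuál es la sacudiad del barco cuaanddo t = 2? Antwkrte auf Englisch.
From the given jerk equation j(t) = 300·t^2 - 24·t + 18, we substitute t = 2 to get j = 1170.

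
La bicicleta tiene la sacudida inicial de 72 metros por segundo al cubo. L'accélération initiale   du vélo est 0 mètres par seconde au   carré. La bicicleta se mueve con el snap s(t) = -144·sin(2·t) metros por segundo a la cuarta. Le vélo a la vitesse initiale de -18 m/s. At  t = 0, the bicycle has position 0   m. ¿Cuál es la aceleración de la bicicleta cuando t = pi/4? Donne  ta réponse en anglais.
Starting from snap s(t) = -144·sin(2·t), we take 2 integrals. Integrating snap and using the initial condition j(0) = 72, we get j(t) = 72·cos(2·t). The integral of jerk, with a(0) = 0, gives acceleration: a(t) = 36·sin(2·t). From the given acceleration equation a(t) = 36·sin(2·t), we substitute t = pi/4 to get a = 36.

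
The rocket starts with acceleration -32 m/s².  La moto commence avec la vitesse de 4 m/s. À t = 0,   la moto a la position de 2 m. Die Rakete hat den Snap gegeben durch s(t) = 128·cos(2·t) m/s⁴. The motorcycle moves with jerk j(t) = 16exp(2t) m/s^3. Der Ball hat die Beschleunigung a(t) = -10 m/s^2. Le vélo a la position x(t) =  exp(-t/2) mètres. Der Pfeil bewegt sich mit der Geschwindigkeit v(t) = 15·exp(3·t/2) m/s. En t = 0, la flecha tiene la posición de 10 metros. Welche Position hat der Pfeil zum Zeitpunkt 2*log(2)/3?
Wir müssen unsere Gleichung für die Geschwindigkeit v(t) = 15·exp(3·t/2) 1-mal integrieren. Mit ∫v(t)dt und Anwendung von x(0) = 10, finden wir x(t) = 10·exp(3·t/2). Mit x(t) = 10·exp(3·t/2) und Einsetzen von t = 2*log(2)/3, finden wir x = 20.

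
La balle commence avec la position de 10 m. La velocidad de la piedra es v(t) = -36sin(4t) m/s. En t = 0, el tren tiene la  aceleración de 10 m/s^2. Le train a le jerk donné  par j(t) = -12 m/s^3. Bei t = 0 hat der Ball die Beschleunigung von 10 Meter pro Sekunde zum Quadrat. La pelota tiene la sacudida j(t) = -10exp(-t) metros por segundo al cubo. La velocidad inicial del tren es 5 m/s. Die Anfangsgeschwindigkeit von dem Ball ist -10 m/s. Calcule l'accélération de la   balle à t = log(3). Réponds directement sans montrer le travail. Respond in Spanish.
La aceleración en t = log(3) es a = 10/3.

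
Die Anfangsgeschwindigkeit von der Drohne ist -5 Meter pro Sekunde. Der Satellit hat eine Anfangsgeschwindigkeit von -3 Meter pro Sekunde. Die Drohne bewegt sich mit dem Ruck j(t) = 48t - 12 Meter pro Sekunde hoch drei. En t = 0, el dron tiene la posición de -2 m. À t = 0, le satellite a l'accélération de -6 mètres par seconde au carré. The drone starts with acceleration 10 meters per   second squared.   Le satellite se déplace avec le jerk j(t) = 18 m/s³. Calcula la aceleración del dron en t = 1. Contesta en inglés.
To find the answer, we compute 1 integral of j(t) = 48·t - 12. Taking ∫j(t)dt and applying a(0) = 10, we find a(t) = 24·t^2 - 12·t + 10. From the given acceleration equation a(t) = 24·t^2 - 12·t + 10, we substitute t = 1 to get a = 22.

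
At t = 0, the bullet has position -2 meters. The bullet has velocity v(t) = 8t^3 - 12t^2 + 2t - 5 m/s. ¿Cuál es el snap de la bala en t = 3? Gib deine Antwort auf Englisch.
To solve this, we need to take 3 derivatives of our velocity equation v(t) = 8·t^3 - 12·t^2 + 2·t - 5. Taking d/dt of v(t), we find a(t) = 24·t^2 - 24·t + 2. The derivative of acceleration gives jerk: j(t) = 48·t - 24. Differentiating jerk, we get snap: s(t) = 48. Using s(t) = 48 and substituting t = 3, we find s = 48.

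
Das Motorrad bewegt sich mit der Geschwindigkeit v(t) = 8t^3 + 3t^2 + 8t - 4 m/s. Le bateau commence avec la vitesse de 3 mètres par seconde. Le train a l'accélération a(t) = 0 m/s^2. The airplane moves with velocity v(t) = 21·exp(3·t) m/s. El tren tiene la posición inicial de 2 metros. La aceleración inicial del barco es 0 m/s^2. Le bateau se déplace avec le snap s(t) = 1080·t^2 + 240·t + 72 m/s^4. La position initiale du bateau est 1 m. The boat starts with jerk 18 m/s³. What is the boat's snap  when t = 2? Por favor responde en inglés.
Using s(t) = 1080·t^2 + 240·t + 72 and substituting t = 2, we find s = 4872.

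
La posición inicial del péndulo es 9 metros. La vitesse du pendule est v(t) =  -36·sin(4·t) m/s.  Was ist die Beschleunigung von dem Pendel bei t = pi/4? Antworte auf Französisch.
Nous devons dériver notre équation de la vitesse v(t) = -36·sin(4·t) 1 fois. En dérivant la vitesse, nous obtenons l'accélération: a(t) = -144·cos(4·t). De l'équation de l'accélération a(t) = -144·cos(4·t), nous substituons t = pi/4 pour obtenir a = 144.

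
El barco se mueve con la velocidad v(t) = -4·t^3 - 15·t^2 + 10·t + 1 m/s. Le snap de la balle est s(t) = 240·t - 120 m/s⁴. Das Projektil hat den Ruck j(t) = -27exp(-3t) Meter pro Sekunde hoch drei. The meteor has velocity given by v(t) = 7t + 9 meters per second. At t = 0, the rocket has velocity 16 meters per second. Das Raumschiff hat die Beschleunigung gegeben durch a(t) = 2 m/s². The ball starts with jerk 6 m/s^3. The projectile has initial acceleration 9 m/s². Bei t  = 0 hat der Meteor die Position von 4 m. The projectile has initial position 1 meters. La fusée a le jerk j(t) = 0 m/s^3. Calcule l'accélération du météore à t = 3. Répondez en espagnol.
Partiendo de la velocidad v(t) = 7·t + 9, tomamos 1 derivada. Derivando la velocidad, obtenemos la aceleración: a(t) = 7. De la ecuación de la aceleración a(t) = 7, sustituimos t = 3 para obtener a = 7.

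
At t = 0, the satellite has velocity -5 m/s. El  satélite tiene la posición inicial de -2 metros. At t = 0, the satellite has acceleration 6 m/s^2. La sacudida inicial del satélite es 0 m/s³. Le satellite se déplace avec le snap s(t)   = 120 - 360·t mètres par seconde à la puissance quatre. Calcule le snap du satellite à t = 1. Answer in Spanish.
Usando s(t) = 120 - 360·t y sustituyendo t = 1, encontramos s = -240.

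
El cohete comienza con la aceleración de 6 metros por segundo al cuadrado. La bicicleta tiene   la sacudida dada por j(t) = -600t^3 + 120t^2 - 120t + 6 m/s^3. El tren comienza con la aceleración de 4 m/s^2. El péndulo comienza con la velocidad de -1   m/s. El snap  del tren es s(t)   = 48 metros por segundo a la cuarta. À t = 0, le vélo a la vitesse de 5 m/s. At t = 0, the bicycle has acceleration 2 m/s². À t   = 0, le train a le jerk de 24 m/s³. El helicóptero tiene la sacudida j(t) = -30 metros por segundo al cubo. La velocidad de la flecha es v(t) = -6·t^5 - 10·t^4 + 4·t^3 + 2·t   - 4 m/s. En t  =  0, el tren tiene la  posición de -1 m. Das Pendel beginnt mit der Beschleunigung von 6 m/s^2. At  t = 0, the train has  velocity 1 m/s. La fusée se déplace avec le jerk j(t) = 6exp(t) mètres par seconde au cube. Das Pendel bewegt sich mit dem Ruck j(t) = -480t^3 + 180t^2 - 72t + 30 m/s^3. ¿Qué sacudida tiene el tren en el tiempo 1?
Para resolver esto, necesitamos tomar 1 antiderivada de nuestra ecuación del snap s(t) = 48. La antiderivada del snap es la sacudida. Usando j(0) = 24, obtenemos j(t) = 48·t + 24. Tenemos la sacudida j(t) = 48·t + 24. Sustituyendo t = 1: j(1) = 72.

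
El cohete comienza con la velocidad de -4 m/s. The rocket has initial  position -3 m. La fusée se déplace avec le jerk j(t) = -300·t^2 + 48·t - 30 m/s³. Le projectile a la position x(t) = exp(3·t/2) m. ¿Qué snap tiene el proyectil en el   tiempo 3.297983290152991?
Para resolver esto, necesitamos tomar 4 derivadas de nuestra ecuación de la posición x(t) = exp(3·t/2). Tomando d/dt de x(t), encontramos v(t) = 3·exp(3·t/2)/2. La derivada de la velocidad da la aceleración: a(t) = 9·exp(3·t/2)/4. La derivada de la aceleración da la sacudida: j(t) = 27·exp(3·t/2)/8. Tomando d/dt de j(t), encontramos s(t) = 81·exp(3·t/2)/16. De la ecuación del snap s(t) = 81·exp(3·t/2)/16, sustituimos t = 3.297983290152991 para obtener s = 712.539513153129.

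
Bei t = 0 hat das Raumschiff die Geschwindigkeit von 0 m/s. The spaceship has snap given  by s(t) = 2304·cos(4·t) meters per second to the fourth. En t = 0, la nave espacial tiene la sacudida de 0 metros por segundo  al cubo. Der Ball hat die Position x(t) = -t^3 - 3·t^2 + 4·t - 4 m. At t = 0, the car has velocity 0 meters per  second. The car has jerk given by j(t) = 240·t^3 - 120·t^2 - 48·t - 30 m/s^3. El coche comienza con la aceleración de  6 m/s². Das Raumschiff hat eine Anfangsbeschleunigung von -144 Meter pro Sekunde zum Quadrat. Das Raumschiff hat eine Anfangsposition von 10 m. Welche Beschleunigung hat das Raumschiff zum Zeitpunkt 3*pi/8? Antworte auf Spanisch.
Para resolver esto, necesitamos tomar 2 antiderivadas de nuestra ecuación del snap s(t) = 2304·cos(4·t). Integrando el snap y usando la condición inicial j(0) = 0, obtenemos j(t) = 576·sin(4·t). La integral de la sacudida es la aceleración. Usando a(0) = -144, obtenemos a(t) = -144·cos(4·t). Tenemos la aceleración a(t) = -144·cos(4·t). Sustituyendo t = 3*pi/8: a(3*pi/8) = 0.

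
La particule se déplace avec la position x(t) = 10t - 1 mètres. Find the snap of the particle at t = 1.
To solve this, we need to take 4 derivatives of our position equation x(t) = 10·t - 1. The derivative of position gives velocity: v(t) = 10. Differentiating velocity, we get acceleration: a(t) = 0. The derivative of acceleration gives jerk: j(t) = 0. Differentiating jerk, we get snap: s(t) = 0. Using s(t) = 0 and substituting t = 1, we find s = 0.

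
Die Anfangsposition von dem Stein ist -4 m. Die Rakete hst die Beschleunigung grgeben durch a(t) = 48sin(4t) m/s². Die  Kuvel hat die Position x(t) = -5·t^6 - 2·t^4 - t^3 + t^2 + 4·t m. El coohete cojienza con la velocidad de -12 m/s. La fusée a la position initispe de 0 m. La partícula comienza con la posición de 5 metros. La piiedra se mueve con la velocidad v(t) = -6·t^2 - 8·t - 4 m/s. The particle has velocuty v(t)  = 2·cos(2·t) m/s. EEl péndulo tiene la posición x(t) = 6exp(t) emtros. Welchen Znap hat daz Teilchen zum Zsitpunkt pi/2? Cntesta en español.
Partiendo de la velocidad v(t) = 2·cos(2·t), tomamos 3 derivadas. La derivada de la velocidad da la aceleración: a(t) = -4·sin(2·t). Tomando d/dt de a(t), encontramos j(t) = -8·cos(2·t). Derivando la sacudida, obtenemos el snap: s(t) = 16·sin(2·t). De la ecuación del snap s(t) = 16·sin(2·t), sustituimos t = pi/2 para obtener s = 0.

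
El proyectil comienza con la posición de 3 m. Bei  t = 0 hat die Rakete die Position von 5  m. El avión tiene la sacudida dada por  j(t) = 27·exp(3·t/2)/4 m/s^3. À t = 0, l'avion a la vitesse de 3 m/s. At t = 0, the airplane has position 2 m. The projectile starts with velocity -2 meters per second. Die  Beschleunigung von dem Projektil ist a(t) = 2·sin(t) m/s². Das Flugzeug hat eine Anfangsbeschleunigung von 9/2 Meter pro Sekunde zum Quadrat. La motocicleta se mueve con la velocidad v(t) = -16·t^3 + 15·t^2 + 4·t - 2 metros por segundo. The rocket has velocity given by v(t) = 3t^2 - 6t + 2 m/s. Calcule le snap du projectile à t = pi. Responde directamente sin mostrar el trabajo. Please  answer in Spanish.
La respuesta es 0.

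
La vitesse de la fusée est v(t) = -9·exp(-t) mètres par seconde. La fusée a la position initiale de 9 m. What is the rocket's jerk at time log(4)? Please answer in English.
We must differentiate our velocity equation v(t) = -9·exp(-t) 2 times. Taking d/dt of v(t), we find a(t) = 9·exp(-t). Differentiating acceleration, we get jerk: j(t) = -9·exp(-t). Using j(t) = -9·exp(-t) and substituting t = log(4), we find j = -9/4.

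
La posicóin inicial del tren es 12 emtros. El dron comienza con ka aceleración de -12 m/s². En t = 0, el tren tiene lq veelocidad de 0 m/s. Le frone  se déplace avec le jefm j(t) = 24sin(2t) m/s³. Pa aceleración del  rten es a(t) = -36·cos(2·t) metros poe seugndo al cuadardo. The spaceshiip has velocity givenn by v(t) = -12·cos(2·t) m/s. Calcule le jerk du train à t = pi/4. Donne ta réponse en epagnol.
Para resolver esto, necesitamos tomar 1 derivada de nuestra ecuación de la aceleración a(t) = -36·cos(2·t). La derivada de la aceleración da la sacudida: j(t) = 72·sin(2·t). De la ecuación de la sacudida j(t) = 72·sin(2·t), sustituimos t = pi/4 para obtener j = 72.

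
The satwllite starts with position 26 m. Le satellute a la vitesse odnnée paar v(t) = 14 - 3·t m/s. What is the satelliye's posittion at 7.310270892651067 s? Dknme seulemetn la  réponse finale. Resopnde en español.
La posición en t = 7.310270892651067 es x = 48.1837017112028.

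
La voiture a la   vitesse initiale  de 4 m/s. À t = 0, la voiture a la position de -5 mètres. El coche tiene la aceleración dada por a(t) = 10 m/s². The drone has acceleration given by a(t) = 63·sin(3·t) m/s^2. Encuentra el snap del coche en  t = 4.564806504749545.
Debemos derivar nuestra ecuación de la aceleración a(t) = 10 2 veces. Tomando d/dt de a(t), encontramos j(t) = 0. Derivando la sacudida, obtenemos el snap: s(t) = 0. De la ecuación del snap s(t) = 0, sustituimos t = 4.564806504749545 para obtener s = 0.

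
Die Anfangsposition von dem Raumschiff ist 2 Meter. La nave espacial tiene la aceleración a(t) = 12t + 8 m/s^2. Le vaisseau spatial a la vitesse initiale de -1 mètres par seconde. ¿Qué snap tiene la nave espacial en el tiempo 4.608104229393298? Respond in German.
Wir müssen unsere Gleichung für die Beschleunigung a(t) = 12·t + 8 2-mal ableiten. Die Ableitung von der Beschleunigung ergibt den Ruck: j(t) = 12. Durch Ableiten von dem Ruck erhalten wir den Snap: s(t) = 0. Aus der Gleichung für den Snap s(t) = 0, setzen wir t = 4.608104229393298 ein und erhalten s = 0.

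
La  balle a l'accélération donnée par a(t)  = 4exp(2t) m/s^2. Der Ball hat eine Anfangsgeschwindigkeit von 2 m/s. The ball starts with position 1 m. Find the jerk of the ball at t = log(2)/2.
We must differentiate our acceleration equation a(t) = 4·exp(2·t) 1 time. The derivative of acceleration gives jerk: j(t) = 8·exp(2·t). Using j(t) = 8·exp(2·t) and substituting t = log(2)/2, we find j = 16.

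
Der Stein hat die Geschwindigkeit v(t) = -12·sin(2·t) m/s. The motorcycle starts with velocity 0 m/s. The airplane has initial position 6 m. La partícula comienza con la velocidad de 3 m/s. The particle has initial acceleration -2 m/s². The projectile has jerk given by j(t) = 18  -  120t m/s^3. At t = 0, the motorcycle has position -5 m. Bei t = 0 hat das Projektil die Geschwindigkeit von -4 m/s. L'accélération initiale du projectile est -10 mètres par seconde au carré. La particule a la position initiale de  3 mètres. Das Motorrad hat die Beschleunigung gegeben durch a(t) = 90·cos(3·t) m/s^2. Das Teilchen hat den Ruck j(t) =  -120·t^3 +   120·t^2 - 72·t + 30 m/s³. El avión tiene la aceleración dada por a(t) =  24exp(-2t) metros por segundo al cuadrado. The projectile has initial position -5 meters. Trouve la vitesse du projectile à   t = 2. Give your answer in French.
Nous devons intégrer notre équation du jerk j(t) = 18 - 120·t 2 fois. En intégrant le jerk et en utilisant la condition initiale a(0) = -10, nous obtenons a(t) = -60·t^2 + 18·t - 10. En prenant ∫a(t)dt et en appliquant v(0) = -4, nous trouvons v(t) = -20·t^3 + 9·t^2 - 10·t - 4. Nous avons la vitesse v(t) = -20·t^3 + 9·t^2 - 10·t - 4. En substituant t = 2: v(2) = -148.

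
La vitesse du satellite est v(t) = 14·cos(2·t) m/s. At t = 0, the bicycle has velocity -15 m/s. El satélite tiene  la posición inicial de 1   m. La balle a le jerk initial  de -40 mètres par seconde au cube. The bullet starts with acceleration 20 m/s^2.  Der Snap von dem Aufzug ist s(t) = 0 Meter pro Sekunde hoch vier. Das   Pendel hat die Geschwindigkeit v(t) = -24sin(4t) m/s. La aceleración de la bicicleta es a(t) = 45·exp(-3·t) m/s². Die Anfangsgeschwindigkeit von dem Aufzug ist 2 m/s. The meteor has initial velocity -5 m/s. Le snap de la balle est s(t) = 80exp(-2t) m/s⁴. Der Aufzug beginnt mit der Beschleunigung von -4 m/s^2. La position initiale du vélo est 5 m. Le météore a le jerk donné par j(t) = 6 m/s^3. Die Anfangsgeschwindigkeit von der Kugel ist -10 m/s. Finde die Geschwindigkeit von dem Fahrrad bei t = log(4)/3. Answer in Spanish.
Para resolver esto, necesitamos tomar 1 antiderivada de nuestra ecuación de la aceleración a(t) = 45·exp(-3·t). La integral de la aceleración es la velocidad. Usando v(0) = -15, obtenemos v(t) = -15·exp(-3·t). Tenemos la velocidad v(t) = -15·exp(-3·t). Sustituyendo t = log(4)/3: v(log(4)/3) = -15/4.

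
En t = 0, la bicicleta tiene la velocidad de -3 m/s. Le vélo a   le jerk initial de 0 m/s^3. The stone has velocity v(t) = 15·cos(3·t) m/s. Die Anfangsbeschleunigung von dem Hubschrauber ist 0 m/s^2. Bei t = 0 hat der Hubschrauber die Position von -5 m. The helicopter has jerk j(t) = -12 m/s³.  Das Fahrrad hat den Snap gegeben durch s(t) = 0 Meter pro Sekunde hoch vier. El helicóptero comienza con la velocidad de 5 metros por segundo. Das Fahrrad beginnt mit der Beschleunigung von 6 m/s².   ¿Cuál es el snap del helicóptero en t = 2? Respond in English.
To solve this, we need to take 1 derivative of our jerk equation j(t) = -12. Differentiating jerk, we get snap: s(t) = 0. Using s(t) = 0 and substituting t = 2, we find s = 0.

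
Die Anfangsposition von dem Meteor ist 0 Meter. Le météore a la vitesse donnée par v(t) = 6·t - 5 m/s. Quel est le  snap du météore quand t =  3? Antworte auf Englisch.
Starting from velocity v(t) = 6·t - 5, we take 3 derivatives. Differentiating velocity, we get acceleration: a(t) = 6. Taking d/dt of a(t), we find j(t) = 0. Taking d/dt of j(t), we find s(t) = 0. From the given snap equation s(t) = 0, we substitute t = 3 to get s = 0.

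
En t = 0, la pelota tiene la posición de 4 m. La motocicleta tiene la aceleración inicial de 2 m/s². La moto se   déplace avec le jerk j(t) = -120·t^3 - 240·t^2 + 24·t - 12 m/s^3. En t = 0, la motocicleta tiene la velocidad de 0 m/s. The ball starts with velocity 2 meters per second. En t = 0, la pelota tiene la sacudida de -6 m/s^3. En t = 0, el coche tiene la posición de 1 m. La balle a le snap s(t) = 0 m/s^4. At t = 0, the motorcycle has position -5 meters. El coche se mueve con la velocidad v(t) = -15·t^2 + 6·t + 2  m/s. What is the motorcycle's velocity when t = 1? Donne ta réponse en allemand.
Wir müssen unsere Gleichung für den Ruck j(t) = -120·t^3 - 240·t^2 + 24·t - 12 2-mal integrieren. Das Integral von dem Ruck, mit a(0) = 2, ergibt die Beschleunigung: a(t) = -30·t^4 - 80·t^3 + 12·t^2 - 12·t + 2. Durch Integration von der Beschleunigung und Verwendung der Anfangsbedingung v(0) = 0, erhalten wir v(t) = 2·t·(-3·t^4 - 10·t^3 + 2·t^2 - 3·t + 1). Wir haben die Geschwindigkeit v(t) = 2·t·(-3·t^4 - 10·t^3 + 2·t^2 - 3·t + 1). Durch Einsetzen von t = 1: v(1) = -26.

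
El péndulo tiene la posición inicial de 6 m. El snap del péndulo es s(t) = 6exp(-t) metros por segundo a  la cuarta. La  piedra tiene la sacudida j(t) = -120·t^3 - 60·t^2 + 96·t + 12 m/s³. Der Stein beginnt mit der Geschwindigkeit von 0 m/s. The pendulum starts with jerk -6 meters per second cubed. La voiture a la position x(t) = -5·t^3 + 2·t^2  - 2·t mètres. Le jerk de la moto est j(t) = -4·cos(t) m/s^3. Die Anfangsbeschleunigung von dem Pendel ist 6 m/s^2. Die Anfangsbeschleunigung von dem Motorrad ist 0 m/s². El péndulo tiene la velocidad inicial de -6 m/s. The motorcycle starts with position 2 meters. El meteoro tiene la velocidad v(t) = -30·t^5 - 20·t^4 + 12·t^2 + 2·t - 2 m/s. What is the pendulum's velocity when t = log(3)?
We need to integrate our snap equation s(t) = 6·exp(-t) 3 times. The antiderivative of snap is jerk. Using j(0) = -6, we get j(t) = -6·exp(-t). Finding the integral of j(t) and using a(0) = 6: a(t) = 6·exp(-t). Finding the antiderivative of a(t) and using v(0) = -6: v(t) = -6·exp(-t). Using v(t) = -6·exp(-t) and substituting t = log(3), we find v = -2.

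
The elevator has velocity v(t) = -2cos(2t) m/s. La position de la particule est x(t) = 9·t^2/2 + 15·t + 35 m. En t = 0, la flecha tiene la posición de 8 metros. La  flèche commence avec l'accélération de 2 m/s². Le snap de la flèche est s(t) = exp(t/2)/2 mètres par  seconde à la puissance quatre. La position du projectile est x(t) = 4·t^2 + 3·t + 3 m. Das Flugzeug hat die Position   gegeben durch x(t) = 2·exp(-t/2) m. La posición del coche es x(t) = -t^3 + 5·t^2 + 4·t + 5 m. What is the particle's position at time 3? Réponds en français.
En utilisant x(t) = 9·t^2/2 + 15·t + 35 et en substituant t = 3, nous trouvons x = 241/2.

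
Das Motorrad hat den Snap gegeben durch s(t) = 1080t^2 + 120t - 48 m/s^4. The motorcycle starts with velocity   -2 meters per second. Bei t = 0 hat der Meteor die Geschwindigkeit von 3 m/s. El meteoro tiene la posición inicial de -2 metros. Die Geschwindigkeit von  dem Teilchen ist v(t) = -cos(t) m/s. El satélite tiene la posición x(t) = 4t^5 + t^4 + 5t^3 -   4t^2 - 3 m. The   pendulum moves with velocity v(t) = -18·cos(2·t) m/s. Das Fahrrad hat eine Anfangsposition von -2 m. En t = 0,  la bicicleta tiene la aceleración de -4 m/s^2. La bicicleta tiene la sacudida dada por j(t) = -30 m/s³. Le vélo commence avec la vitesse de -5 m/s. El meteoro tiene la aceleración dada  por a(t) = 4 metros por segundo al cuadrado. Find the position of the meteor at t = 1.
We must find the integral of our acceleration equation a(t) = 4 2 times. Finding the integral of a(t) and using v(0) = 3: v(t) = 4·t + 3. Taking ∫v(t)dt and applying x(0) = -2, we find x(t) = 2·t^2 + 3·t - 2. From the given position equation x(t) = 2·t^2 + 3·t - 2, we substitute t = 1 to get x = 3.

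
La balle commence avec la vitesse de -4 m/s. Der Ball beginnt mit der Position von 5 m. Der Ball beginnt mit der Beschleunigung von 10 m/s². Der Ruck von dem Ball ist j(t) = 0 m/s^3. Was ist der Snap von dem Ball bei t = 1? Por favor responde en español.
Para resolver esto, necesitamos tomar 1 derivada de nuestra ecuación de la sacudida j(t) = 0. La derivada de la sacudida da el snap: s(t) = 0. Usando s(t) = 0 y sustituyendo t = 1, encontramos s = 0.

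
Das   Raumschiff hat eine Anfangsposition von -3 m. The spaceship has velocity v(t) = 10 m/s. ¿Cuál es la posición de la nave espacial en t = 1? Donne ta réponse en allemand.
Ausgehend von der Geschwindigkeit v(t) = 10, nehmen wir 1 Stammfunktion. Die Stammfunktion von der Geschwindigkeit, mit x(0) = -3, ergibt die Position: x(t) = 10·t - 3. Mit x(t) = 10·t - 3 und Einsetzen von t = 1, finden wir x = 7.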